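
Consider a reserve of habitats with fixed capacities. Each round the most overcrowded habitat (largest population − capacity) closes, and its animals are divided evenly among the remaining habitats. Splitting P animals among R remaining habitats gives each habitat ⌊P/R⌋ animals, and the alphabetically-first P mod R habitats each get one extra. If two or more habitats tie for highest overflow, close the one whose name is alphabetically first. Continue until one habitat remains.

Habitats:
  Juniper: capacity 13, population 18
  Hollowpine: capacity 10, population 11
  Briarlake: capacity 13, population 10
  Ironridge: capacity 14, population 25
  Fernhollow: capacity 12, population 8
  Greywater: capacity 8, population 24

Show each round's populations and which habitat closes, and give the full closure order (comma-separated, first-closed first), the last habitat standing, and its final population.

Round 1: Briarlake=10 Fernhollow=8 Greywater=24 Hollowpine=11 Ironridge=25 Juniper=18 → close Greywater (overflow 16)
  24÷5 = 4 each, +1 to first 4
Round 2: Briarlake=15 Fernhollow=13 Hollowpine=16 Ironridge=30 Juniper=22 → close Ironridge (overflow 16)
  30÷4 = 7 each, +1 to first 2
Round 3: Briarlake=23 Fernhollow=21 Hollowpine=23 Juniper=29 → close Juniper (overflow 16)
  29÷3 = 9 each, +1 to first 2
Round 4: Briarlake=33 Fernhollow=31 Hollowpine=32 → close Hollowpine (overflow 22)
  32÷2 = 16 each, +1 to first 0
Round 5: Briarlake=49 Fernhollow=47 → close Briarlake (overflow 36)
  49÷1 = 49 each, +1 to first 0

Closure order: Greywater, Ironridge, Juniper, Hollowpine, Briarlake
Last habitat: Fernhollow with 96 animals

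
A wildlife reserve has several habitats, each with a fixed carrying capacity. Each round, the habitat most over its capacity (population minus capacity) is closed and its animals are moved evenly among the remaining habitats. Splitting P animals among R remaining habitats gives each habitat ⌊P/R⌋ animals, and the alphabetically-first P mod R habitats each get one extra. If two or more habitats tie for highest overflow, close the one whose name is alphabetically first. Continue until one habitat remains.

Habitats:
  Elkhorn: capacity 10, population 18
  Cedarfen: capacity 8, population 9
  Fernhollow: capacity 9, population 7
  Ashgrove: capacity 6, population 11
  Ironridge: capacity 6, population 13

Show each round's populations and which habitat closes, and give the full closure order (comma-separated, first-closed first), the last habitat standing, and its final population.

Closure order: Elkhorn, Ironridge, Ashgrove, Cedarfen
Last habitat: Fernhollow with 58 animals

Round 1: Ashgrove=11 Cedarfen=9 Elkhorn=18 Fernhollow=7 Ironridge=13 → close Elkhorn (overflow 8)
  18÷4 = 4 each, +1 to first 2
Round 2: Ashgrove=16 Cedarfen=14 Fernhollow=11 Ironridge=17 → close Ironridge (overflow 11)
  17÷3 = 5 each, +1 to first 2
Round 3: Ashgrove=22 Cedarfen=20 Fernhollow=16 → close Ashgrove (overflow 16)
  22÷2 = 11 each, +1 to first 0
Round 4: Cedarfen=31 Fernhollow=27 → close Cedarfen (overflow 23)
  31÷1 = 31 each, +1 to first 0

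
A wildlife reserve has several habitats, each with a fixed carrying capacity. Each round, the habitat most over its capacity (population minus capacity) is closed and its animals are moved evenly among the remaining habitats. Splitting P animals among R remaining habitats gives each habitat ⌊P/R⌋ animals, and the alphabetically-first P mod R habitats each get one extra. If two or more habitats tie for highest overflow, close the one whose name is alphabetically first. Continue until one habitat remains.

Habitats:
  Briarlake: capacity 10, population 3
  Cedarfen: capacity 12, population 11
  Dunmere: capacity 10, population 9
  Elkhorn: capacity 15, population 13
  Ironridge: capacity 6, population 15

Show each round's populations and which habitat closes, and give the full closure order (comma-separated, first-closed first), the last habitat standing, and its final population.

Round 1: Briarlake=3 Cedarfen=11 Dunmere=9 Elkhorn=13 Ironridge=15 → close Ironridge (overflow 9)
  15÷4 = 3 each, +1 to first 3
Round 2: Briarlake=7 Cedarfen=15 Dunmere=13 Elkhorn=16 → close Cedarfen (overflow 3)
  15÷3 = 5 each, +1 to first 0
Round 3: Briarlake=12 Dunmere=18 Elkhorn=21 → close Dunmere (overflow 8)
  18÷2 = 9 each, +1 to first 0
Round 4: Briarlake=21 Elkhorn=30 → close Elkhorn (overflow 15)
  30÷1 = 30 each, +1 to first 0

Closure order: Ironridge, Cedarfen, Dunmere, Elkhorn
Last habitat: Briarlake with 51 animals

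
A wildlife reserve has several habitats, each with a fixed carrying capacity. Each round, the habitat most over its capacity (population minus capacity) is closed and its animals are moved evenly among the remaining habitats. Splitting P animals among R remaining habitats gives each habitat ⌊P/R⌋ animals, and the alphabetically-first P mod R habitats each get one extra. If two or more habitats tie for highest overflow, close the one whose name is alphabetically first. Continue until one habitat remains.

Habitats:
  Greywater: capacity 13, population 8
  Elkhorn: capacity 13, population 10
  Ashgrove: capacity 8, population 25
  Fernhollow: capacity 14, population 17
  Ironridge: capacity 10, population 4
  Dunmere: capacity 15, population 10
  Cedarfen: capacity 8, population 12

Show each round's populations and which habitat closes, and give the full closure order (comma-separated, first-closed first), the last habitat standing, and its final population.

Round 1: Ashgrove=25 Cedarfen=12 Dunmere=10 Elkhorn=10 Fernhollow=17 Greywater=8 Ironridge=4 → close Ashgrove (overflow 17)
  25÷6 = 4 each, +1 to first 1
Round 2: Cedarfen=17 Dunmere=14 Elkhorn=14 Fernhollow=21 Greywater=12 Ironridge=8 → close Cedarfen (overflow 9)
  17÷5 = 3 each, +1 to first 2
Round 3: Dunmere=18 Elkhorn=18 Fernhollow=24 Greywater=15 Ironridge=11 → close Fernhollow (overflow 10)
  24÷4 = 6 each, +1 to first 0
Round 4: Dunmere=24 Elkhorn=24 Greywater=21 Ironridge=17 → close Elkhorn (overflow 11)
  24÷3 = 8 each, +1 to first 0
Round 5: Dunmere=32 Greywater=29 Ironridge=25 → close Dunmere (overflow 17)
  32÷2 = 16 each, +1 to first 0
Round 6: Greywater=45 Ironridge=41 → close Greywater (overflow 32)
  45÷1 = 45 each, +1 to first 0

Closure order: Ashgrove, Cedarfen, Fernhollow, Elkhorn, Dunmere, Greywater
Last habitat: Ironridge with 86 animals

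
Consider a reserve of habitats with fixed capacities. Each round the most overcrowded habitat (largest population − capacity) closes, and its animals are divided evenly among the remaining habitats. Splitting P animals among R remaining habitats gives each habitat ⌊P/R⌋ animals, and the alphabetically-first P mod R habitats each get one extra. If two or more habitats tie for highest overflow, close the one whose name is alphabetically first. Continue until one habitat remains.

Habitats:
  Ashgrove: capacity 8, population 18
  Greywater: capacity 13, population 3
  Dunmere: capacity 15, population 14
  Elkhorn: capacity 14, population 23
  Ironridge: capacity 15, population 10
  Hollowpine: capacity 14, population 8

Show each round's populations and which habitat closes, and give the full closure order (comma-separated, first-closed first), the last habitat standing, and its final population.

Closure order: Ashgrove, Elkhorn, Dunmere, Hollowpine, Ironridge
Last habitat: Greywater with 76 animals

Round 1: Ashgrove=18 Dunmere=14 Elkhorn=23 Greywater=3 Hollowpine=8 Ironridge=10 → close Ashgrove (overflow 10)
  18÷5 = 3 each, +1 to first 3
Round 2: Dunmere=18 Elkhorn=27 Greywater=7 Hollowpine=11 Ironridge=13 → close Elkhorn (overflow 13)
  27÷4 = 6 each, +1 to first 3
Round 3: Dunmere=25 Greywater=14 Hollowpine=18 Ironridge=19 → close Dunmere (overflow 10)
  25÷3 = 8 each, +1 to first 1
Round 4: Greywater=23 Hollowpine=26 Ironridge=27 → close Hollowpine (overflow 12)
  26÷2 = 13 each, +1 to first 0
Round 5: Greywater=36 Ironridge=40 → close Ironridge (overflow 25)
  40÷1 = 40 each, +1 to first 0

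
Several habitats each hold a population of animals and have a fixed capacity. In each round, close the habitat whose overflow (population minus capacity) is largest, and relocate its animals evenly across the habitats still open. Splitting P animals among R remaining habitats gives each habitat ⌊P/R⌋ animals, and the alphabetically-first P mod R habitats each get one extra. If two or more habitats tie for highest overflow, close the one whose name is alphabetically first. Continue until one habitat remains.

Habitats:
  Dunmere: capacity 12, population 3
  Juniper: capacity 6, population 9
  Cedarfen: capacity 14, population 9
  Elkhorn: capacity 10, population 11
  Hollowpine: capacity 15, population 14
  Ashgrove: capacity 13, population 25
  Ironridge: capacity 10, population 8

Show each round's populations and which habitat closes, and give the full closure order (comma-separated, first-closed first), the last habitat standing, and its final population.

Closure order: Ashgrove, Juniper, Elkhorn, Hollowpine, Cedarfen, Ironridge
Last habitat: Dunmere with 79 animals

Round 1: Ashgrove=25 Cedarfen=9 Dunmere=3 Elkhorn=11 Hollowpine=14 Ironridge=8 Juniper=9 → close Ashgrove (overflow 12)
  25÷6 = 4 each, +1 to first 1
Round 2: Cedarfen=14 Dunmere=7 Elkhorn=15 Hollowpine=18 Ironridge=12 Juniper=13 → close Juniper (overflow 7)
  13÷5 = 2 each, +1 to first 3
Round 3: Cedarfen=17 Dunmere=10 Elkhorn=18 Hollowpine=20 Ironridge=14 → close Elkhorn (overflow 8)
  18÷4 = 4 each, +1 to first 2
Round 4: Cedarfen=22 Dunmere=15 Hollowpine=24 Ironridge=18 → close Hollowpine (overflow 9)
  24÷3 = 8 each, +1 to first 0
Round 5: Cedarfen=30 Dunmere=23 Ironridge=26 → close Cedarfen (overflow 16)
  30÷2 = 15 each, +1 to first 0
Round 6: Dunmere=38 Ironridge=41 → close Ironridge (overflow 31)
  41÷1 = 41 each, +1 to first 0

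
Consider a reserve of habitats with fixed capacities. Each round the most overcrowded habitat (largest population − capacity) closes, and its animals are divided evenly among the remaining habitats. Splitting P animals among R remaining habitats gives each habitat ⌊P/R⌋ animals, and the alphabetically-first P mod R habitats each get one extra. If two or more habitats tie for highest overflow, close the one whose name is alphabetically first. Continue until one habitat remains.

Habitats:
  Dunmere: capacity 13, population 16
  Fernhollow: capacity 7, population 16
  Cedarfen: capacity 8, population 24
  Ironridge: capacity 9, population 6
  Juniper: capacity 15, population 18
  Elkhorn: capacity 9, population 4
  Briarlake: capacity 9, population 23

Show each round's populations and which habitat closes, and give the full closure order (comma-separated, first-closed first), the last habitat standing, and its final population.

Closure order: Cedarfen, Briarlake, Fernhollow, Dunmere, Juniper, Ironridge
Last habitat: Elkhorn with 107 animals

Round 1: Briarlake=23 Cedarfen=24 Dunmere=16 Elkhorn=4 Fernhollow=16 Ironridge=6 Juniper=18 → close Cedarfen (overflow 16)
  24÷6 = 4 each, +1 to first 0
Round 2: Briarlake=27 Dunmere=20 Elkhorn=8 Fernhollow=20 Ironridge=10 Juniper=22 → close Briarlake (overflow 18)
  27÷5 = 5 each, +1 to first 2
Round 3: Dunmere=26 Elkhorn=14 Fernhollow=25 Ironridge=15 Juniper=27 → close Fernhollow (overflow 18)
  25÷4 = 6 each, +1 to first 1
Round 4: Dunmere=33 Elkhorn=20 Ironridge=21 Juniper=33 → close Dunmere (overflow 20)
  33÷3 = 11 each, +1 to first 0
Round 5: Elkhorn=31 Ironridge=32 Juniper=44 → close Juniper (overflow 29)
  44÷2 = 22 each, +1 to first 0
Round 6: Elkhorn=53 Ironridge=54 → close Ironridge (overflow 45)
  54÷1 = 54 each, +1 to first 0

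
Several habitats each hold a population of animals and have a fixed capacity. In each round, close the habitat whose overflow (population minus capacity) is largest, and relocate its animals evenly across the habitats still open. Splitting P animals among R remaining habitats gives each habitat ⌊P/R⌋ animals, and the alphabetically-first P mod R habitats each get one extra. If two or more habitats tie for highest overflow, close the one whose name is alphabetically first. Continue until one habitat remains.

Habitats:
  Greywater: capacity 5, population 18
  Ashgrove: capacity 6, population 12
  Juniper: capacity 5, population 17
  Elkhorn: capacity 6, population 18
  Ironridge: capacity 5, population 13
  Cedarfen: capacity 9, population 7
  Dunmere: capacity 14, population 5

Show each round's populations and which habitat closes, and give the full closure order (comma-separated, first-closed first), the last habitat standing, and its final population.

Round 1: Ashgrove=12 Cedarfen=7 Dunmere=5 Elkhorn=18 Greywater=18 Ironridge=13 Juniper=17 → close Greywater (overflow 13)
  18÷6 = 3 each, +1 to first 0
Round 2: Ashgrove=15 Cedarfen=10 Dunmere=8 Elkhorn=21 Ironridge=16 Juniper=20 → close Elkhorn (overflow 15)
  21÷5 = 4 each, +1 to first 1
Round 3: Ashgrove=20 Cedarfen=14 Dunmere=12 Ironridge=20 Juniper=24 → close Juniper (overflow 19)
  24÷4 = 6 each, +1 to first 0
Round 4: Ashgrove=26 Cedarfen=20 Dunmere=18 Ironridge=26 → close Ironridge (overflow 21)
  26÷3 = 8 each, +1 to first 2
Round 5: Ashgrove=35 Cedarfen=29 Dunmere=26 → close Ashgrove (overflow 29)
  35÷2 = 17 each, +1 to first 1
Round 6: Cedarfen=47 Dunmere=43 → close Cedarfen (overflow 38)
  47÷1 = 47 each, +1 to first 0

Closure order: Greywater, Elkhorn, Juniper, Ironridge, Ashgrove, Cedarfen
Last habitat: Dunmere with 90 animals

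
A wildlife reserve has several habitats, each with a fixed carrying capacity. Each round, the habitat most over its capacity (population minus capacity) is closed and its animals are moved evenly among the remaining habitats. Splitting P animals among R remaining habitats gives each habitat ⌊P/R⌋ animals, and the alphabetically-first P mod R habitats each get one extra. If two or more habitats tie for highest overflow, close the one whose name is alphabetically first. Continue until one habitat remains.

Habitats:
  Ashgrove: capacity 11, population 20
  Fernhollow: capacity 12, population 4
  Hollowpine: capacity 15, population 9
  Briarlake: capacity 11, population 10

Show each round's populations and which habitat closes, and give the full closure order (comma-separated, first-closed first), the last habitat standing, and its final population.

Closure order: Ashgrove, Briarlake, Fernhollow
Last habitat: Hollowpine with 43 animals

Round 1: Ashgrove=20 Briarlake=10 Fernhollow=4 Hollowpine=9 → close Ashgrove (overflow 9)
  20÷3 = 6 each, +1 to first 2
Round 2: Briarlake=17 Fernhollow=11 Hollowpine=15 → close Briarlake (overflow 6)
  17÷2 = 8 each, +1 to first 1
Round 3: Fernhollow=20 Hollowpine=23 → close Fernhollow (overflow 8)
  20÷1 = 20 each, +1 to first 0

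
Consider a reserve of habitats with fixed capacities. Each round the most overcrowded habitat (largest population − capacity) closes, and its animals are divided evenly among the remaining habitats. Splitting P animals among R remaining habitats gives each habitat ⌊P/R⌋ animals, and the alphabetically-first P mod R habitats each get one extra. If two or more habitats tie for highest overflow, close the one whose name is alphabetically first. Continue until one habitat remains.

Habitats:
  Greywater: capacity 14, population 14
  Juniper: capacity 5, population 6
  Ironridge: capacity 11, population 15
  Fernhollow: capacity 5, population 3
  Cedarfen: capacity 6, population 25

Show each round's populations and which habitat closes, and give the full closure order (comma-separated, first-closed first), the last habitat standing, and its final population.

Round 1: Cedarfen=25 Fernhollow=3 Greywater=14 Ironridge=15 Juniper=6 → close Cedarfen (overflow 19)
  25÷4 = 6 each, +1 to first 1
Round 2: Fernhollow=10 Greywater=20 Ironridge=21 Juniper=12 → close Ironridge (overflow 10)
  21÷3 = 7 each, +1 to first 0
Round 3: Fernhollow=17 Greywater=27 Juniper=19 → close Juniper (overflow 14)
  19÷2 = 9 each, +1 to first 1
Round 4: Fernhollow=27 Greywater=36 → close Fernhollow (overflow 22)
  27÷1 = 27 each, +1 to first 0

Closure order: Cedarfen, Ironridge, Juniper, Fernhollow
Last habitat: Greywater with 63 animals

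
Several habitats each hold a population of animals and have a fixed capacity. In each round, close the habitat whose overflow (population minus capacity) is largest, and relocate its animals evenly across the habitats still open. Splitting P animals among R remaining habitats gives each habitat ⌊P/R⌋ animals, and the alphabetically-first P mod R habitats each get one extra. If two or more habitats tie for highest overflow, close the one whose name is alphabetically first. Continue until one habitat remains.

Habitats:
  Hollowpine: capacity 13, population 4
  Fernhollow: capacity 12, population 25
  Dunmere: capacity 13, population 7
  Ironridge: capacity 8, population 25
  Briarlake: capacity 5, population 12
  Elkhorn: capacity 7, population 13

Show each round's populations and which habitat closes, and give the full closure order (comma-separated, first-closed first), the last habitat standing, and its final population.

Round 1: Briarlake=12 Dunmere=7 Elkhorn=13 Fernhollow=25 Hollowpine=4 Ironridge=25 → close Ironridge (overflow 17)
  25÷5 = 5 each, +1 to first 0
Round 2: Briarlake=17 Dunmere=12 Elkhorn=18 Fernhollow=30 Hollowpine=9 → close Fernhollow (overflow 18)
  30÷4 = 7 each, +1 to first 2
Round 3: Briarlake=25 Dunmere=20 Elkhorn=25 Hollowpine=16 → close Briarlake (overflow 20)
  25÷3 = 8 each, +1 to first 1
Round 4: Dunmere=29 Elkhorn=33 Hollowpine=24 → close Elkhorn (overflow 26)
  33÷2 = 16 each, +1 to first 1
Round 5: Dunmere=46 Hollowpine=40 → close Dunmere (overflow 33)
  46÷1 = 46 each, +1 to first 0

Closure order: Ironridge, Fernhollow, Briarlake, Elkhorn, Dunmere
Last habitat: Hollowpine with 86 animals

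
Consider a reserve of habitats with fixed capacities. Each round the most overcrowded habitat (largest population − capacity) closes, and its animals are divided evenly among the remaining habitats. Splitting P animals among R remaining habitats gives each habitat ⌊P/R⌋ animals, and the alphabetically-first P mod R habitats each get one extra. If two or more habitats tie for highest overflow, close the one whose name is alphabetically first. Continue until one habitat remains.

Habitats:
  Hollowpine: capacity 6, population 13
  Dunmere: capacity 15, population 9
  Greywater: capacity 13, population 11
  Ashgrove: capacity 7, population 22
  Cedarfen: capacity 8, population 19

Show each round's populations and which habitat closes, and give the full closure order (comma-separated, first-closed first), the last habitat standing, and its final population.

Closure order: Ashgrove, Cedarfen, Hollowpine, Greywater
Last habitat: Dunmere with 74 animals

Round 1: Ashgrove=22 Cedarfen=19 Dunmere=9 Greywater=11 Hollowpine=13 → close Ashgrove (overflow 15)
  22÷4 = 5 each, +1 to first 2
Round 2: Cedarfen=25 Dunmere=15 Greywater=16 Hollowpine=18 → close Cedarfen (overflow 17)
  25÷3 = 8 each, +1 to first 1
Round 3: Dunmere=24 Greywater=24 Hollowpine=26 → close Hollowpine (overflow 20)
  26÷2 = 13 each, +1 to first 0
Round 4: Dunmere=37 Greywater=37 → close Greywater (overflow 24)
  37÷1 = 37 each, +1 to first 0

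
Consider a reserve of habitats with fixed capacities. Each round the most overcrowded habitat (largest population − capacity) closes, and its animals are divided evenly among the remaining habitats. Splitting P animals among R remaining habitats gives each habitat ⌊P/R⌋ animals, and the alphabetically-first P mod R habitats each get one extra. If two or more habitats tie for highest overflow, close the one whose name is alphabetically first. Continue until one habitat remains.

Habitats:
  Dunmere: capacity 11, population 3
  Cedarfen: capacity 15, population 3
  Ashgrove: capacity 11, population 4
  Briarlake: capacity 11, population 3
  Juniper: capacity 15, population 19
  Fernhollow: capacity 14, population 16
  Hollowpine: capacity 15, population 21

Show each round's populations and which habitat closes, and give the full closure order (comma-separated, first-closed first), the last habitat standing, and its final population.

Closure order: Hollowpine, Juniper, Fernhollow, Ashgrove, Briarlake, Dunmere
Last habitat: Cedarfen with 69 animals

Round 1: Ashgrove=4 Briarlake=3 Cedarfen=3 Dunmere=3 Fernhollow=16 Hollowpine=21 Juniper=19 → close Hollowpine (overflow 6)
  21÷6 = 3 each, +1 to first 3
Round 2: Ashgrove=8 Briarlake=7 Cedarfen=7 Dunmere=6 Fernhollow=19 Juniper=22 → close Juniper (overflow 7)
  22÷5 = 4 each, +1 to first 2
Round 3: Ashgrove=13 Briarlake=12 Cedarfen=11 Dunmere=10 Fernhollow=23 → close Fernhollow (overflow 9)
  23÷4 = 5 each, +1 to first 3
Round 4: Ashgrove=19 Briarlake=18 Cedarfen=17 Dunmere=15 → close Ashgrove (overflow 8)
  19÷3 = 6 each, +1 to first 1
Round 5: Briarlake=25 Cedarfen=23 Dunmere=21 → close Briarlake (overflow 14)
  25÷2 = 12 each, +1 to first 1
Round 6: Cedarfen=36 Dunmere=33 → close Dunmere (overflow 22)
  33÷1 = 33 each, +1 to first 0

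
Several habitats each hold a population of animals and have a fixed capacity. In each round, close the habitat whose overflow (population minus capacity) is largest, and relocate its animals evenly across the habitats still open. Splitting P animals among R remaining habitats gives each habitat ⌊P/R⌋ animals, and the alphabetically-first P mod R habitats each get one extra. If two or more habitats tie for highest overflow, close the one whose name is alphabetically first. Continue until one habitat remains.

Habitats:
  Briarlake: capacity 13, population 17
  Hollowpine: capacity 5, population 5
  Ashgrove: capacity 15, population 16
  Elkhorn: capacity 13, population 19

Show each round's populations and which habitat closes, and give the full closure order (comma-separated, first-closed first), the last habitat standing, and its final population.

Closure order: Elkhorn, Briarlake, Ashgrove
Last habitat: Hollowpine with 57 animals

Round 1: Ashgrove=16 Briarlake=17 Elkhorn=19 Hollowpine=5 → close Elkhorn (overflow 6)
  19÷3 = 6 each, +1 to first 1
Round 2: Ashgrove=23 Briarlake=23 Hollowpine=11 → close Briarlake (overflow 10)
  23÷2 = 11 each, +1 to first 1
Round 3: Ashgrove=35 Hollowpine=22 → close Ashgrove (overflow 20)
  35÷1 = 35 each, +1 to first 0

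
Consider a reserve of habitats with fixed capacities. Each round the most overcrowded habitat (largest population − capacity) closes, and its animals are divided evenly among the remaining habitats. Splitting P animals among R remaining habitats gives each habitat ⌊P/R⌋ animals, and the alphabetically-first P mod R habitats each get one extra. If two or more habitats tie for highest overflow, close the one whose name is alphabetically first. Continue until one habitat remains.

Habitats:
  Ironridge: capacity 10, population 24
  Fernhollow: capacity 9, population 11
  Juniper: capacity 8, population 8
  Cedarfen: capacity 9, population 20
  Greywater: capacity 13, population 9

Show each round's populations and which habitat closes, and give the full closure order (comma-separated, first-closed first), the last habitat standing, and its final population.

Round 1: Cedarfen=20 Fernhollow=11 Greywater=9 Ironridge=24 Juniper=8 → close Ironridge (overflow 14)
  24÷4 = 6 each, +1 to first 0
Round 2: Cedarfen=26 Fernhollow=17 Greywater=15 Juniper=14 → close Cedarfen (overflow 17)
  26÷3 = 8 each, +1 to first 2
Round 3: Fernhollow=26 Greywater=24 Juniper=22 → close Fernhollow (overflow 17)
  26÷2 = 13 each, +1 to first 0
Round 4: Greywater=37 Juniper=35 → close Juniper (overflow 27)
  35÷1 = 35 each, +1 to first 0

Closure order: Ironridge, Cedarfen, Fernhollow, Juniper
Last habitat: Greywater with 72 animals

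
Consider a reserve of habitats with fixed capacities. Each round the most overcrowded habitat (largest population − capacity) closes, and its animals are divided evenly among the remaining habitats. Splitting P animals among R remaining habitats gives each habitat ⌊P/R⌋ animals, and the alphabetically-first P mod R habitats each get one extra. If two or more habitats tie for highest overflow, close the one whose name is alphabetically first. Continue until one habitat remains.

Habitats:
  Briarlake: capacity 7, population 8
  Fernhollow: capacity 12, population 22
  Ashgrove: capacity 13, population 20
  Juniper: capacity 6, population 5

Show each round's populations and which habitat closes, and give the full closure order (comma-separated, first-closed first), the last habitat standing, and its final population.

Round 1: Ashgrove=20 Briarlake=8 Fernhollow=22 Juniper=5 → close Fernhollow (overflow 10)
  22÷3 = 7 each, +1 to first 1
Round 2: Ashgrove=28 Briarlake=15 Juniper=12 → close Ashgrove (overflow 15)
  28÷2 = 14 each, +1 to first 0
Round 3: Briarlake=29 Juniper=26 → close Briarlake (overflow 22)
  29÷1 = 29 each, +1 to first 0

Closure order: Fernhollow, Ashgrove, Briarlake
Last habitat: Juniper with 55 animals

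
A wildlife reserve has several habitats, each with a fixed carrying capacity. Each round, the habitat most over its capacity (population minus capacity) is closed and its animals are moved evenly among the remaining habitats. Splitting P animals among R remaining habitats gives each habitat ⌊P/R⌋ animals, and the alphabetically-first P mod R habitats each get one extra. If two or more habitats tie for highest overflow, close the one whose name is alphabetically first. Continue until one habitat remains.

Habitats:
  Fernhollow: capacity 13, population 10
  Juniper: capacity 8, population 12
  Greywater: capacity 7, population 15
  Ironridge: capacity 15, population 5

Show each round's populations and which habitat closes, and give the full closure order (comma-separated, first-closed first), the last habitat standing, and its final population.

Round 1: Fernhollow=10 Greywater=15 Ironridge=5 Juniper=12 → close Greywater (overflow 8)
  15÷3 = 5 each, +1 to first 0
Round 2: Fernhollow=15 Ironridge=10 Juniper=17 → close Juniper (overflow 9)
  17÷2 = 8 each, +1 to first 1
Round 3: Fernhollow=24 Ironridge=18 → close Fernhollow (overflow 11)
  24÷1 = 24 each, +1 to first 0

Closure order: Greywater, Juniper, Fernhollow
Last habitat: Ironridge with 42 animals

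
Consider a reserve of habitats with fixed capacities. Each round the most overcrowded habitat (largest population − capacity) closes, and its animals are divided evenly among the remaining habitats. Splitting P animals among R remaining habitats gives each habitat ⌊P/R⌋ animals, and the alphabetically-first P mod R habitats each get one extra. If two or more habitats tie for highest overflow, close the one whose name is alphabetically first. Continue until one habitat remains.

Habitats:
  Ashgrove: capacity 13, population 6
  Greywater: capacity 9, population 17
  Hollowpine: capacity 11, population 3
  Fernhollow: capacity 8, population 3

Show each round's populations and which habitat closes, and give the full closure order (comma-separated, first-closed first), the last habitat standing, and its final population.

Round 1: Ashgrove=6 Fernhollow=3 Greywater=17 Hollowpine=3 → close Greywater (overflow 8)
  17÷3 = 5 each, +1 to first 2
Round 2: Ashgrove=12 Fernhollow=9 Hollowpine=8 → close Fernhollow (overflow 1)
  9÷2 = 4 each, +1 to first 1
Round 3: Ashgrove=17 Hollowpine=12 → close Ashgrove (overflow 4)
  17÷1 = 17 each, +1 to first 0

Closure order: Greywater, Fernhollow, Ashgrove
Last habitat: Hollowpine with 29 animals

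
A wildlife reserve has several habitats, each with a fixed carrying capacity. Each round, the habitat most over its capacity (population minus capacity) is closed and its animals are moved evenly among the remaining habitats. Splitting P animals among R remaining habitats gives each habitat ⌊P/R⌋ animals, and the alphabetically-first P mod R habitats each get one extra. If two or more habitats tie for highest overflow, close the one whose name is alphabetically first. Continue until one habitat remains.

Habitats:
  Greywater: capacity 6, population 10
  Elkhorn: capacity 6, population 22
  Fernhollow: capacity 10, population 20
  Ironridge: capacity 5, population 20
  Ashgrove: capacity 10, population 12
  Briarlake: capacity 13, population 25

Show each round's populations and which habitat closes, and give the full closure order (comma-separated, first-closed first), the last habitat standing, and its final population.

Closure order: Elkhorn, Ironridge, Briarlake, Fernhollow, Greywater
Last habitat: Ashgrove with 109 animals

Round 1: Ashgrove=12 Briarlake=25 Elkhorn=22 Fernhollow=20 Greywater=10 Ironridge=20 → close Elkhorn (overflow 16)
  22÷5 = 4 each, +1 to first 2
Round 2: Ashgrove=17 Briarlake=30 Fernhollow=24 Greywater=14 Ironridge=24 → close Ironridge (overflow 19)
  24÷4 = 6 each, +1 to first 0
Round 3: Ashgrove=23 Briarlake=36 Fernhollow=30 Greywater=20 → close Briarlake (overflow 23)
  36÷3 = 12 each, +1 to first 0
Round 4: Ashgrove=35 Fernhollow=42 Greywater=32 → close Fernhollow (overflow 32)
  42÷2 = 21 each, +1 to first 0
Round 5: Ashgrove=56 Greywater=53 → close Greywater (overflow 47)
  53÷1 = 53 each, +1 to first 0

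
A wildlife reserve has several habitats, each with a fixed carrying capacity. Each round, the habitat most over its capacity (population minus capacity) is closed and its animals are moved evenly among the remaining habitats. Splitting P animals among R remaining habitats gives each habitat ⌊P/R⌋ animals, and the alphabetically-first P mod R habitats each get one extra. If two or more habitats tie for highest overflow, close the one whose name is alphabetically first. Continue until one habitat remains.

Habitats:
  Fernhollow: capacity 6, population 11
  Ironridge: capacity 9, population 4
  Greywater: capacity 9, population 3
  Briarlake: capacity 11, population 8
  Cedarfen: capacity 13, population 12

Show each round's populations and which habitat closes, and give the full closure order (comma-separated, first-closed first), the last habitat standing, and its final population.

Closure order: Fernhollow, Cedarfen, Briarlake, Greywater
Last habitat: Ironridge with 38 animals

Round 1: Briarlake=8 Cedarfen=12 Fernhollow=11 Greywater=3 Ironridge=4 → close Fernhollow (overflow 5)
  11÷4 = 2 each, +1 to first 3
Round 2: Briarlake=11 Cedarfen=15 Greywater=6 Ironridge=6 → close Cedarfen (overflow 2)
  15÷3 = 5 each, +1 to first 0
Round 3: Briarlake=16 Greywater=11 Ironridge=11 → close Briarlake (overflow 5)
  16÷2 = 8 each, +1 to first 0
Round 4: Greywater=19 Ironridge=19 → close Greywater (overflow 10)
  19÷1 = 19 each, +1 to first 0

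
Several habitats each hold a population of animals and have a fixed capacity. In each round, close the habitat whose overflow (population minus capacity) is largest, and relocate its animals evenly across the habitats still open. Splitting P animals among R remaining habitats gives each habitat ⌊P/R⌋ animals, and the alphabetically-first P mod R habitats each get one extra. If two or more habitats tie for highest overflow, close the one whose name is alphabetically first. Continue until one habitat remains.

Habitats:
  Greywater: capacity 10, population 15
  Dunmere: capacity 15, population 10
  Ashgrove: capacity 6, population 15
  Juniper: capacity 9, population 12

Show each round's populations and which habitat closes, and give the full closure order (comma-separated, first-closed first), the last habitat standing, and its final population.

Closure order: Ashgrove, Greywater, Juniper
Last habitat: Dunmere with 52 animals

Round 1: Ashgrove=15 Dunmere=10 Greywater=15 Juniper=12 → close Ashgrove (overflow 9)
  15÷3 = 5 each, +1 to first 0
Round 2: Dunmere=15 Greywater=20 Juniper=17 → close Greywater (overflow 10)
  20÷2 = 10 each, +1 to first 0
Round 3: Dunmere=25 Juniper=27 → close Juniper (overflow 18)
  27÷1 = 27 each, +1 to first 0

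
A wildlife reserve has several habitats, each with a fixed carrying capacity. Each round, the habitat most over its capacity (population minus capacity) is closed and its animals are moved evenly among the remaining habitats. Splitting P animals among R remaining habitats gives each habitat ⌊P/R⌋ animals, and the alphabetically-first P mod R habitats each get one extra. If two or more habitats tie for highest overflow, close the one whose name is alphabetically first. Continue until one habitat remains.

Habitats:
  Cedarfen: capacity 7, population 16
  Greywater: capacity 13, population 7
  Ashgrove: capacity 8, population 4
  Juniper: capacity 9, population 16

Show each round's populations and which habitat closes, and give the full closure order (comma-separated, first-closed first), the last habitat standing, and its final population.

Round 1: Ashgrove=4 Cedarfen=16 Greywater=7 Juniper=16 → close Cedarfen (overflow 9)
  16÷3 = 5 each, +1 to first 1
Round 2: Ashgrove=10 Greywater=12 Juniper=21 → close Juniper (overflow 12)
  21÷2 = 10 each, +1 to first 1
Round 3: Ashgrove=21 Greywater=22 → close Ashgrove (overflow 13)
  21÷1 = 21 each, +1 to first 0

Closure order: Cedarfen, Juniper, Ashgrove
Last habitat: Greywater with 43 animals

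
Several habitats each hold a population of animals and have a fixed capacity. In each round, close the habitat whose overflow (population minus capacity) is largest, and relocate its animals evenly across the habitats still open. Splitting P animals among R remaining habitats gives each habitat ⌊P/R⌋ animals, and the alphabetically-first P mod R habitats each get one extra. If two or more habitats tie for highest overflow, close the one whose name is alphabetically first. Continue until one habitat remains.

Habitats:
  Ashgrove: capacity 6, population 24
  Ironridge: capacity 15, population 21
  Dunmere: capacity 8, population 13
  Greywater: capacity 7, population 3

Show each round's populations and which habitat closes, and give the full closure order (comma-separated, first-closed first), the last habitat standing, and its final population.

Closure order: Ashgrove, Ironridge, Dunmere
Last habitat: Greywater with 61 animals

Round 1: Ashgrove=24 Dunmere=13 Greywater=3 Ironridge=21 → close Ashgrove (overflow 18)
  24÷3 = 8 each, +1 to first 0
Round 2: Dunmere=21 Greywater=11 Ironridge=29 → close Ironridge (overflow 14)
  29÷2 = 14 each, +1 to first 1
Round 3: Dunmere=36 Greywater=25 → close Dunmere (overflow 28)
  36÷1 = 36 each, +1 to first 0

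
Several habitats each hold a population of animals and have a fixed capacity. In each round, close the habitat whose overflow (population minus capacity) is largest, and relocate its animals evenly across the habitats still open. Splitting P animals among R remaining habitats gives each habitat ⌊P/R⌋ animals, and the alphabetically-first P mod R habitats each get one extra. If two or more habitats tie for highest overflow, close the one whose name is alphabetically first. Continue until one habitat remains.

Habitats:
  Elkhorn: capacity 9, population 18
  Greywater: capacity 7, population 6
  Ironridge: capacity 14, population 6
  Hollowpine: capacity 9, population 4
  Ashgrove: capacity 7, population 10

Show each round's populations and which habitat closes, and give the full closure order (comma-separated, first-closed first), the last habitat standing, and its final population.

Closure order: Elkhorn, Ashgrove, Greywater, Hollowpine
Last habitat: Ironridge with 44 animals

Round 1: Ashgrove=10 Elkhorn=18 Greywater=6 Hollowpine=4 Ironridge=6 → close Elkhorn (overflow 9)
  18÷4 = 4 each, +1 to first 2
Round 2: Ashgrove=15 Greywater=11 Hollowpine=8 Ironridge=10 → close Ashgrove (overflow 8)
  15÷3 = 5 each, +1 to first 0
Round 3: Greywater=16 Hollowpine=13 Ironridge=15 → close Greywater (overflow 9)
  16÷2 = 8 each, +1 to first 0
Round 4: Hollowpine=21 Ironridge=23 → close Hollowpine (overflow 12)
  21÷1 = 21 each, +1 to first 0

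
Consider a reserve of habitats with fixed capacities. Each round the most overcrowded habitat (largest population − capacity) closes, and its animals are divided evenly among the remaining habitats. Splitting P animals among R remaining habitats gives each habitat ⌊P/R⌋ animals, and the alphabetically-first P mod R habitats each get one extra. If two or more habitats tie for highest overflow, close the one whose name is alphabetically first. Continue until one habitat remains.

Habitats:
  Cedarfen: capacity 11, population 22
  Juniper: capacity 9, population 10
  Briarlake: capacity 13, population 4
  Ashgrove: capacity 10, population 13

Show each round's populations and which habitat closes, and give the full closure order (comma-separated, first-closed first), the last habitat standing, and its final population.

Round 1: Ashgrove=13 Briarlake=4 Cedarfen=22 Juniper=10 → close Cedarfen (overflow 11)
  22÷3 = 7 each, +1 to first 1
Round 2: Ashgrove=21 Briarlake=11 Juniper=17 → close Ashgrove (overflow 11)
  21÷2 = 10 each, +1 to first 1
Round 3: Briarlake=22 Juniper=27 → close Juniper (overflow 18)
  27÷1 = 27 each, +1 to first 0

Closure order: Cedarfen, Ashgrove, Juniper
Last habitat: Briarlake with 49 animals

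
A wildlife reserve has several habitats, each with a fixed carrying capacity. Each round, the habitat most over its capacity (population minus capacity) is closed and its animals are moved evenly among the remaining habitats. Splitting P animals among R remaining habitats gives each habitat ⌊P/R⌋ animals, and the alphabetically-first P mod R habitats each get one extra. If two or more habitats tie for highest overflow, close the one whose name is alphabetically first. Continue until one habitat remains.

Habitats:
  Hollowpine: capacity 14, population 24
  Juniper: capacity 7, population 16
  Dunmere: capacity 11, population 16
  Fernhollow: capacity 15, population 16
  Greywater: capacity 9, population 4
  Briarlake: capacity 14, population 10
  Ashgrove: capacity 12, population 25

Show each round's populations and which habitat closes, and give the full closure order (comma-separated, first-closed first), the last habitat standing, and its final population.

Closure order: Ashgrove, Hollowpine, Juniper, Dunmere, Fernhollow, Briarlake
Last habitat: Greywater with 111 animals

Round 1: Ashgrove=25 Briarlake=10 Dunmere=16 Fernhollow=16 Greywater=4 Hollowpine=24 Juniper=16 → close Ashgrove (overflow 13)
  25÷6 = 4 each, +1 to first 1
Round 2: Briarlake=15 Dunmere=20 Fernhollow=20 Greywater=8 Hollowpine=28 Juniper=20 → close Hollowpine (overflow 14)
  28÷5 = 5 each, +1 to first 3
Round 3: Briarlake=21 Dunmere=26 Fernhollow=26 Greywater=13 Juniper=25 → close Juniper (overflow 18)
  25÷4 = 6 each, +1 to first 1
Round 4: Briarlake=28 Dunmere=32 Fernhollow=32 Greywater=19 → close Dunmere (overflow 21)
  32÷3 = 10 each, +1 to first 2
Round 5: Briarlake=39 Fernhollow=43 Greywater=29 → close Fernhollow (overflow 28)
  43÷2 = 21 each, +1 to first 1
Round 6: Briarlake=61 Greywater=50 → close Briarlake (overflow 47)
  61÷1 = 61 each, +1 to first 0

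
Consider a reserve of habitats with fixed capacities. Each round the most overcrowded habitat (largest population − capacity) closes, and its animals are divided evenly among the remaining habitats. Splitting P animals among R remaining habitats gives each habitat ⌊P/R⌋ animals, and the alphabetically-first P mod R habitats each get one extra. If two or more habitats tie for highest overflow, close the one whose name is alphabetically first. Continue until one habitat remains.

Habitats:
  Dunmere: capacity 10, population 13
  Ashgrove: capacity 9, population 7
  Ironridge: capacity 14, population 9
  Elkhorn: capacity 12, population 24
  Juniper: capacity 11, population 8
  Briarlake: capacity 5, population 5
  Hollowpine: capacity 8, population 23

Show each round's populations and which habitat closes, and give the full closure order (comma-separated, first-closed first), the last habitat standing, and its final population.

Closure order: Hollowpine, Elkhorn, Dunmere, Briarlake, Ashgrove, Ironridge
Last habitat: Juniper with 89 animals

Round 1: Ashgrove=7 Briarlake=5 Dunmere=13 Elkhorn=24 Hollowpine=23 Ironridge=9 Juniper=8 → close Hollowpine (overflow 15)
  23÷6 = 3 each, +1 to first 5
Round 2: Ashgrove=11 Briarlake=9 Dunmere=17 Elkhorn=28 Ironridge=13 Juniper=11 → close Elkhorn (overflow 16)
  28÷5 = 5 each, +1 to first 3
Round 3: Ashgrove=17 Briarlake=15 Dunmere=23 Ironridge=18 Juniper=16 → close Dunmere (overflow 13)
  23÷4 = 5 each, +1 to first 3
Round 4: Ashgrove=23 Briarlake=21 Ironridge=24 Juniper=21 → close Briarlake (overflow 16)
  21÷3 = 7 each, +1 to first 0
Round 5: Ashgrove=30 Ironridge=31 Juniper=28 → close Ashgrove (overflow 21)
  30÷2 = 15 each, +1 to first 0
Round 6: Ironridge=46 Juniper=43 → close Ironridge (overflow 32)
  46÷1 = 46 each, +1 to first 0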